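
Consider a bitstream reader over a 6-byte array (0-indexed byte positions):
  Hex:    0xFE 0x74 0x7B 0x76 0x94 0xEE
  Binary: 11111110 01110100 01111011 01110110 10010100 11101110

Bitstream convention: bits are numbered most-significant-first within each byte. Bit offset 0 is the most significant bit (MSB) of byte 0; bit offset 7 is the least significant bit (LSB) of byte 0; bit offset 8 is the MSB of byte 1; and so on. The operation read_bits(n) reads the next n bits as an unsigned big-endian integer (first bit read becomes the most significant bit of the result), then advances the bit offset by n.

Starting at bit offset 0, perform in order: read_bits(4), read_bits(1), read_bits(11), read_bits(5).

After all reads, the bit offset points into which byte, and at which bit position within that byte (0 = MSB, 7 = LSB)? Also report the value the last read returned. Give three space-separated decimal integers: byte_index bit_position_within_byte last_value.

Read 1: bits[0:4] width=4 -> value=15 (bin 1111); offset now 4 = byte 0 bit 4; 44 bits remain
Read 2: bits[4:5] width=1 -> value=1 (bin 1); offset now 5 = byte 0 bit 5; 43 bits remain
Read 3: bits[5:16] width=11 -> value=1652 (bin 11001110100); offset now 16 = byte 2 bit 0; 32 bits remain
Read 4: bits[16:21] width=5 -> value=15 (bin 01111); offset now 21 = byte 2 bit 5; 27 bits remain

Answer: 2 5 15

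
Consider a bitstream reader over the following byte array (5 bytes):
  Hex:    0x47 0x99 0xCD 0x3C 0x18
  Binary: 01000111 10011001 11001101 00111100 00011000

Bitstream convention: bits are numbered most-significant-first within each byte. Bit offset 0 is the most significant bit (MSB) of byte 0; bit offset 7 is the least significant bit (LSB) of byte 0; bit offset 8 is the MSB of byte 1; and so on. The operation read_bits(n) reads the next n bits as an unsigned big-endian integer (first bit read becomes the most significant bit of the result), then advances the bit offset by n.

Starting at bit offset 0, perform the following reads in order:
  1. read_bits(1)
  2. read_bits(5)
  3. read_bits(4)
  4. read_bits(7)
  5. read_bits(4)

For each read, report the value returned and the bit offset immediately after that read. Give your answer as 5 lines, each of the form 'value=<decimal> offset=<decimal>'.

Answer: value=0 offset=1
value=17 offset=6
value=14 offset=10
value=51 offset=17
value=9 offset=21

Derivation:
Read 1: bits[0:1] width=1 -> value=0 (bin 0); offset now 1 = byte 0 bit 1; 39 bits remain
Read 2: bits[1:6] width=5 -> value=17 (bin 10001); offset now 6 = byte 0 bit 6; 34 bits remain
Read 3: bits[6:10] width=4 -> value=14 (bin 1110); offset now 10 = byte 1 bit 2; 30 bits remain
Read 4: bits[10:17] width=7 -> value=51 (bin 0110011); offset now 17 = byte 2 bit 1; 23 bits remain
Read 5: bits[17:21] width=4 -> value=9 (bin 1001); offset now 21 = byte 2 bit 5; 19 bits remain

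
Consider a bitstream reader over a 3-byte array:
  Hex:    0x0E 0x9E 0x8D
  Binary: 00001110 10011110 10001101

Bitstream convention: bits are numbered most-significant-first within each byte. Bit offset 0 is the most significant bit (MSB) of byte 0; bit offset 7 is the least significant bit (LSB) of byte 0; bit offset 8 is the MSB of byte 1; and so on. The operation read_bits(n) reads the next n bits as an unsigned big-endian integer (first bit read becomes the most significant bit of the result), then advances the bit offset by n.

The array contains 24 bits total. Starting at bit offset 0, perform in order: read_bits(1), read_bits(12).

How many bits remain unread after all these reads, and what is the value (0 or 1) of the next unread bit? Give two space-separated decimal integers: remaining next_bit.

Read 1: bits[0:1] width=1 -> value=0 (bin 0); offset now 1 = byte 0 bit 1; 23 bits remain
Read 2: bits[1:13] width=12 -> value=467 (bin 000111010011); offset now 13 = byte 1 bit 5; 11 bits remain

Answer: 11 1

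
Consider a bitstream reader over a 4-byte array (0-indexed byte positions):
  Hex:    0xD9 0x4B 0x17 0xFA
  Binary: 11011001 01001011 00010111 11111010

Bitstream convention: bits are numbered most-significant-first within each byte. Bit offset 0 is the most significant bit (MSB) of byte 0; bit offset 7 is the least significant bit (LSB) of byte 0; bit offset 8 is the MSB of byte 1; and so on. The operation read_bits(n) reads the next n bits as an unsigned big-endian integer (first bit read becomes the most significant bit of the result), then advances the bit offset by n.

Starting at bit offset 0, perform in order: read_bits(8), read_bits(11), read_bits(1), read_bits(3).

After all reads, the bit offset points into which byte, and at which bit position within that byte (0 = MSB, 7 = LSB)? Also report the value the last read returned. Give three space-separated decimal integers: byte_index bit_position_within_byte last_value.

Read 1: bits[0:8] width=8 -> value=217 (bin 11011001); offset now 8 = byte 1 bit 0; 24 bits remain
Read 2: bits[8:19] width=11 -> value=600 (bin 01001011000); offset now 19 = byte 2 bit 3; 13 bits remain
Read 3: bits[19:20] width=1 -> value=1 (bin 1); offset now 20 = byte 2 bit 4; 12 bits remain
Read 4: bits[20:23] width=3 -> value=3 (bin 011); offset now 23 = byte 2 bit 7; 9 bits remain

Answer: 2 7 3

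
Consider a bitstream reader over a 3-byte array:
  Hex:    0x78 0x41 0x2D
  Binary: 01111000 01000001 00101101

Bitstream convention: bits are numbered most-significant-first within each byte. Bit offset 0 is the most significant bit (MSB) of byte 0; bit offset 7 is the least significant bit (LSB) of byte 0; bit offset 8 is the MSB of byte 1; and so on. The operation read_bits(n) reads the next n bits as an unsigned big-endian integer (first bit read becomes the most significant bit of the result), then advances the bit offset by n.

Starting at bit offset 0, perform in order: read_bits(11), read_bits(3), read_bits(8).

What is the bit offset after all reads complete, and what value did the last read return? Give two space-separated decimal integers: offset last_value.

Answer: 22 75

Derivation:
Read 1: bits[0:11] width=11 -> value=962 (bin 01111000010); offset now 11 = byte 1 bit 3; 13 bits remain
Read 2: bits[11:14] width=3 -> value=0 (bin 000); offset now 14 = byte 1 bit 6; 10 bits remain
Read 3: bits[14:22] width=8 -> value=75 (bin 01001011); offset now 22 = byte 2 bit 6; 2 bits remain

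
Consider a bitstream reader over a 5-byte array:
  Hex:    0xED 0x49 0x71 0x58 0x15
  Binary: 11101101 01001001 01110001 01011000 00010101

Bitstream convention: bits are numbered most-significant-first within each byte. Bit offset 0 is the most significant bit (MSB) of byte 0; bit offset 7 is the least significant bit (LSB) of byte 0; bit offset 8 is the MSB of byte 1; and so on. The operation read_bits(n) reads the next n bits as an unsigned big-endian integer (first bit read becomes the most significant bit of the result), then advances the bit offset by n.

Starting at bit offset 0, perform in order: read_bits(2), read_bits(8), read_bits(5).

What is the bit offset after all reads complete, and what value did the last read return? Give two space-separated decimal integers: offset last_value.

Read 1: bits[0:2] width=2 -> value=3 (bin 11); offset now 2 = byte 0 bit 2; 38 bits remain
Read 2: bits[2:10] width=8 -> value=181 (bin 10110101); offset now 10 = byte 1 bit 2; 30 bits remain
Read 3: bits[10:15] width=5 -> value=4 (bin 00100); offset now 15 = byte 1 bit 7; 25 bits remain

Answer: 15 4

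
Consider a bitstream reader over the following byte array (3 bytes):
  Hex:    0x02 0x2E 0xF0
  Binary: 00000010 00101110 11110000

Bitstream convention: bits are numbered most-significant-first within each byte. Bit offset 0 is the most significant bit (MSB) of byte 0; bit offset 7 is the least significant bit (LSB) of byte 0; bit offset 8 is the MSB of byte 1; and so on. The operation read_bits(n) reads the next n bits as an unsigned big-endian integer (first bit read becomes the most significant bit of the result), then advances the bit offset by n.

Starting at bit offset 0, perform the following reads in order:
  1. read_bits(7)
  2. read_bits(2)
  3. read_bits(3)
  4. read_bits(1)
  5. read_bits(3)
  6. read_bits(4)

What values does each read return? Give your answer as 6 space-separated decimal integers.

Answer: 1 0 2 1 6 15

Derivation:
Read 1: bits[0:7] width=7 -> value=1 (bin 0000001); offset now 7 = byte 0 bit 7; 17 bits remain
Read 2: bits[7:9] width=2 -> value=0 (bin 00); offset now 9 = byte 1 bit 1; 15 bits remain
Read 3: bits[9:12] width=3 -> value=2 (bin 010); offset now 12 = byte 1 bit 4; 12 bits remain
Read 4: bits[12:13] width=1 -> value=1 (bin 1); offset now 13 = byte 1 bit 5; 11 bits remain
Read 5: bits[13:16] width=3 -> value=6 (bin 110); offset now 16 = byte 2 bit 0; 8 bits remain
Read 6: bits[16:20] width=4 -> value=15 (bin 1111); offset now 20 = byte 2 bit 4; 4 bits remain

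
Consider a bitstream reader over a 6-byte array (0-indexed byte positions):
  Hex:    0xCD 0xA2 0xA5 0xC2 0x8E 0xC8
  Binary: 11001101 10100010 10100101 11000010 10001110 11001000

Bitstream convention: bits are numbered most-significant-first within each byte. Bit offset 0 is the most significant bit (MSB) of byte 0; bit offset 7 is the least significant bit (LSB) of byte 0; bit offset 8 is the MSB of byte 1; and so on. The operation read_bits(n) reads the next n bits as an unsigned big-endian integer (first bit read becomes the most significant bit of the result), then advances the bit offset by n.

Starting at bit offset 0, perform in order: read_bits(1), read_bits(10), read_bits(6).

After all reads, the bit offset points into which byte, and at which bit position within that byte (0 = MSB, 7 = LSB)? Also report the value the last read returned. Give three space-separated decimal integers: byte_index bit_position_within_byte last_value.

Answer: 2 1 5

Derivation:
Read 1: bits[0:1] width=1 -> value=1 (bin 1); offset now 1 = byte 0 bit 1; 47 bits remain
Read 2: bits[1:11] width=10 -> value=621 (bin 1001101101); offset now 11 = byte 1 bit 3; 37 bits remain
Read 3: bits[11:17] width=6 -> value=5 (bin 000101); offset now 17 = byte 2 bit 1; 31 bits remain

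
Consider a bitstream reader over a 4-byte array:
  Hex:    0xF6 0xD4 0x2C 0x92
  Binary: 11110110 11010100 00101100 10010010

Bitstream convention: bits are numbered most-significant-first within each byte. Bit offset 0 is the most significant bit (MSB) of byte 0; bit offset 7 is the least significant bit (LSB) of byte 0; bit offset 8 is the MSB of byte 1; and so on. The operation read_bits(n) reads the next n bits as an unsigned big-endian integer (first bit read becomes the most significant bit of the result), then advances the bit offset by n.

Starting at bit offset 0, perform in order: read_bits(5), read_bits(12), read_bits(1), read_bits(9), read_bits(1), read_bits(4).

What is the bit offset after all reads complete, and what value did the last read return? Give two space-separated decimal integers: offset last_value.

Read 1: bits[0:5] width=5 -> value=30 (bin 11110); offset now 5 = byte 0 bit 5; 27 bits remain
Read 2: bits[5:17] width=12 -> value=3496 (bin 110110101000); offset now 17 = byte 2 bit 1; 15 bits remain
Read 3: bits[17:18] width=1 -> value=0 (bin 0); offset now 18 = byte 2 bit 2; 14 bits remain
Read 4: bits[18:27] width=9 -> value=356 (bin 101100100); offset now 27 = byte 3 bit 3; 5 bits remain
Read 5: bits[27:28] width=1 -> value=1 (bin 1); offset now 28 = byte 3 bit 4; 4 bits remain
Read 6: bits[28:32] width=4 -> value=2 (bin 0010); offset now 32 = byte 4 bit 0; 0 bits remain

Answer: 32 2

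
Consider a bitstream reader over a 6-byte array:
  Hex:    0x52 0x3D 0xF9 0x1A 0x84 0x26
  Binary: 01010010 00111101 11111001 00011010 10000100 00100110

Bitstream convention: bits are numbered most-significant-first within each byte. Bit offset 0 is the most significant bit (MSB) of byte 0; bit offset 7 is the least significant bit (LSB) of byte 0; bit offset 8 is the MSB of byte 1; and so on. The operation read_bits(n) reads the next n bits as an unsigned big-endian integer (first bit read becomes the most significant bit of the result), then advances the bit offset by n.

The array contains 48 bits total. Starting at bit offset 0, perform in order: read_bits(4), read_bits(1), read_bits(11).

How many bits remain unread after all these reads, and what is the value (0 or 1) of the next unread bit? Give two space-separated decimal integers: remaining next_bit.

Read 1: bits[0:4] width=4 -> value=5 (bin 0101); offset now 4 = byte 0 bit 4; 44 bits remain
Read 2: bits[4:5] width=1 -> value=0 (bin 0); offset now 5 = byte 0 bit 5; 43 bits remain
Read 3: bits[5:16] width=11 -> value=573 (bin 01000111101); offset now 16 = byte 2 bit 0; 32 bits remain

Answer: 32 1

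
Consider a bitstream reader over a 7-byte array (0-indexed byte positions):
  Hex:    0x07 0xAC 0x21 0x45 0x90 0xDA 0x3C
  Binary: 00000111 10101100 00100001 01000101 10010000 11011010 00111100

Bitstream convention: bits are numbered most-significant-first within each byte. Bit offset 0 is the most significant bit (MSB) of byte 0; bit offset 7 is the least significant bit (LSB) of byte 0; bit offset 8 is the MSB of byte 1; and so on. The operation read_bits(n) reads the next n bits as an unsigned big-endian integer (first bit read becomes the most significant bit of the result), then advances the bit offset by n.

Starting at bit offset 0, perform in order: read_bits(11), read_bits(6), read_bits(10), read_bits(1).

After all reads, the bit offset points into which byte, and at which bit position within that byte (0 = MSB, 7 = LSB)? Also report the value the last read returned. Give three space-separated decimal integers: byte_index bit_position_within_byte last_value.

Read 1: bits[0:11] width=11 -> value=61 (bin 00000111101); offset now 11 = byte 1 bit 3; 45 bits remain
Read 2: bits[11:17] width=6 -> value=24 (bin 011000); offset now 17 = byte 2 bit 1; 39 bits remain
Read 3: bits[17:27] width=10 -> value=266 (bin 0100001010); offset now 27 = byte 3 bit 3; 29 bits remain
Read 4: bits[27:28] width=1 -> value=0 (bin 0); offset now 28 = byte 3 bit 4; 28 bits remain

Answer: 3 4 0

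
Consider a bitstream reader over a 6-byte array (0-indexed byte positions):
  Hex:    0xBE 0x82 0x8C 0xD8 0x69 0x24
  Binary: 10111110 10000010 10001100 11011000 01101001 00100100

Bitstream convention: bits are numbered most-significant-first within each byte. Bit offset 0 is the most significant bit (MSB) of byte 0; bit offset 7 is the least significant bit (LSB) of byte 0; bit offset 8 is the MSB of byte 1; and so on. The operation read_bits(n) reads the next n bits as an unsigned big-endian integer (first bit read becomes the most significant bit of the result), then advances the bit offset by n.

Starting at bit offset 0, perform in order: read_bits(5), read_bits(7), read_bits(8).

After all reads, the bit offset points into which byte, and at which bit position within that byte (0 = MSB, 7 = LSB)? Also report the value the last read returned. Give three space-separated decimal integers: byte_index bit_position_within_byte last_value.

Answer: 2 4 40

Derivation:
Read 1: bits[0:5] width=5 -> value=23 (bin 10111); offset now 5 = byte 0 bit 5; 43 bits remain
Read 2: bits[5:12] width=7 -> value=104 (bin 1101000); offset now 12 = byte 1 bit 4; 36 bits remain
Read 3: bits[12:20] width=8 -> value=40 (bin 00101000); offset now 20 = byte 2 bit 4; 28 bits remain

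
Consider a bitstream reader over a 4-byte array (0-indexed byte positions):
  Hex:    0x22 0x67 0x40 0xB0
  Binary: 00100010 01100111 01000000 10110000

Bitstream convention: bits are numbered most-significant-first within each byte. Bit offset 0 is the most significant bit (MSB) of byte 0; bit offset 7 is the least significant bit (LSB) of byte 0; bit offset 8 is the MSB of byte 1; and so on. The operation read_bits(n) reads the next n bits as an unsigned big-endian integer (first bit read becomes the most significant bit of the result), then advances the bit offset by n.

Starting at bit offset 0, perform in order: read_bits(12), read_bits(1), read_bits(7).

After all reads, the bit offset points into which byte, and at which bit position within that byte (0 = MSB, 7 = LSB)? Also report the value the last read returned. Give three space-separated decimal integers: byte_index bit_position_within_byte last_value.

Answer: 2 4 116

Derivation:
Read 1: bits[0:12] width=12 -> value=550 (bin 001000100110); offset now 12 = byte 1 bit 4; 20 bits remain
Read 2: bits[12:13] width=1 -> value=0 (bin 0); offset now 13 = byte 1 bit 5; 19 bits remain
Read 3: bits[13:20] width=7 -> value=116 (bin 1110100); offset now 20 = byte 2 bit 4; 12 bits remain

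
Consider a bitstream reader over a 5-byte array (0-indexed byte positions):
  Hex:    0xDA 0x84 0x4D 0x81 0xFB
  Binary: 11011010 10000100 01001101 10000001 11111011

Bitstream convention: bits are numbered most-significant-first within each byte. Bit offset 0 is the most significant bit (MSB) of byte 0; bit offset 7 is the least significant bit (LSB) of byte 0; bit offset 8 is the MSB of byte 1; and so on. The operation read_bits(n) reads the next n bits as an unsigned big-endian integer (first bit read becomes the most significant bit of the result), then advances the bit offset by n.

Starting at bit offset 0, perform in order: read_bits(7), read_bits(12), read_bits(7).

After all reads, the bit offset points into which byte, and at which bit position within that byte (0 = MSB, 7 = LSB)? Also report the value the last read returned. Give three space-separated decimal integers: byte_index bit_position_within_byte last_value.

Answer: 3 2 54

Derivation:
Read 1: bits[0:7] width=7 -> value=109 (bin 1101101); offset now 7 = byte 0 bit 7; 33 bits remain
Read 2: bits[7:19] width=12 -> value=1058 (bin 010000100010); offset now 19 = byte 2 bit 3; 21 bits remain
Read 3: bits[19:26] width=7 -> value=54 (bin 0110110); offset now 26 = byte 3 bit 2; 14 bits remain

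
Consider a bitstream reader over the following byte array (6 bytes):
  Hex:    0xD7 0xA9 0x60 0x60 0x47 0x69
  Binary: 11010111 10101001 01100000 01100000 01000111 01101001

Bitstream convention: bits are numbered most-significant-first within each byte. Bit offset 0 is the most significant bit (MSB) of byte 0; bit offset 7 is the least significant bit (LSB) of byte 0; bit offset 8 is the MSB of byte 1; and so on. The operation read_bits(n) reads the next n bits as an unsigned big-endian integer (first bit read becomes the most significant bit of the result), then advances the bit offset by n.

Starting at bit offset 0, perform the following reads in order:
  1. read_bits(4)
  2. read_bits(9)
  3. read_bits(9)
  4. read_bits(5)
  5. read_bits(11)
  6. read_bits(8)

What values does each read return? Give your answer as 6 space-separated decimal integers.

Answer: 13 245 88 3 17 218

Derivation:
Read 1: bits[0:4] width=4 -> value=13 (bin 1101); offset now 4 = byte 0 bit 4; 44 bits remain
Read 2: bits[4:13] width=9 -> value=245 (bin 011110101); offset now 13 = byte 1 bit 5; 35 bits remain
Read 3: bits[13:22] width=9 -> value=88 (bin 001011000); offset now 22 = byte 2 bit 6; 26 bits remain
Read 4: bits[22:27] width=5 -> value=3 (bin 00011); offset now 27 = byte 3 bit 3; 21 bits remain
Read 5: bits[27:38] width=11 -> value=17 (bin 00000010001); offset now 38 = byte 4 bit 6; 10 bits remain
Read 6: bits[38:46] width=8 -> value=218 (bin 11011010); offset now 46 = byte 5 bit 6; 2 bits remain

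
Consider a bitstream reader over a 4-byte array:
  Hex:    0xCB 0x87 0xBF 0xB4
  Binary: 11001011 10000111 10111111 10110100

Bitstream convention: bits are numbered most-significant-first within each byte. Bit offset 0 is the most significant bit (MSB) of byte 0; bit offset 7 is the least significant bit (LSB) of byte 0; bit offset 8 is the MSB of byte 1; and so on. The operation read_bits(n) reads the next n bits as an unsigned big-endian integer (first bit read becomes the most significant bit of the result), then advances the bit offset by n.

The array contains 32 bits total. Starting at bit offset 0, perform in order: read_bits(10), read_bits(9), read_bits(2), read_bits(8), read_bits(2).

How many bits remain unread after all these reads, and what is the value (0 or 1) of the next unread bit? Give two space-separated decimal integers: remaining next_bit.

Read 1: bits[0:10] width=10 -> value=814 (bin 1100101110); offset now 10 = byte 1 bit 2; 22 bits remain
Read 2: bits[10:19] width=9 -> value=61 (bin 000111101); offset now 19 = byte 2 bit 3; 13 bits remain
Read 3: bits[19:21] width=2 -> value=3 (bin 11); offset now 21 = byte 2 bit 5; 11 bits remain
Read 4: bits[21:29] width=8 -> value=246 (bin 11110110); offset now 29 = byte 3 bit 5; 3 bits remain
Read 5: bits[29:31] width=2 -> value=2 (bin 10); offset now 31 = byte 3 bit 7; 1 bits remain

Answer: 1 0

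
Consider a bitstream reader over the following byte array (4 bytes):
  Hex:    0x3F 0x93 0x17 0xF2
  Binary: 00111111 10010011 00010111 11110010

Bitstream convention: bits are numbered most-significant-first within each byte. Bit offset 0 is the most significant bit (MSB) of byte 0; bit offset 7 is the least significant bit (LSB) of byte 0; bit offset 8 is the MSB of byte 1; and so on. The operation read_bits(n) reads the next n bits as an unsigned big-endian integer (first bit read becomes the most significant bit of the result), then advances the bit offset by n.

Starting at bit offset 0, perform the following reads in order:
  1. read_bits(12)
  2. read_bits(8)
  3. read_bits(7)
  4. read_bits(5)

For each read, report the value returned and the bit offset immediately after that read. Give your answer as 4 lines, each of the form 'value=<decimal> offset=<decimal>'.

Read 1: bits[0:12] width=12 -> value=1017 (bin 001111111001); offset now 12 = byte 1 bit 4; 20 bits remain
Read 2: bits[12:20] width=8 -> value=49 (bin 00110001); offset now 20 = byte 2 bit 4; 12 bits remain
Read 3: bits[20:27] width=7 -> value=63 (bin 0111111); offset now 27 = byte 3 bit 3; 5 bits remain
Read 4: bits[27:32] width=5 -> value=18 (bin 10010); offset now 32 = byte 4 bit 0; 0 bits remain

Answer: value=1017 offset=12
value=49 offset=20
value=63 offset=27
value=18 offset=32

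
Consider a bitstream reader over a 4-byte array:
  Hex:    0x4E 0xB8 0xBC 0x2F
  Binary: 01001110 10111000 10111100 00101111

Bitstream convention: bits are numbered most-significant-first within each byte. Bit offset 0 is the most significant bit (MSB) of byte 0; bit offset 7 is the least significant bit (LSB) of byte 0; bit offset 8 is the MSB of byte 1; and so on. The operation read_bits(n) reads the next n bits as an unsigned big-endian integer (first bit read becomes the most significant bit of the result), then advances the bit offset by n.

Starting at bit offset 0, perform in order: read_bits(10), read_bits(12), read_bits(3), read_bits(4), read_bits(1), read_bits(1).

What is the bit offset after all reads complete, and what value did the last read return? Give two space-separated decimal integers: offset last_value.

Answer: 31 1

Derivation:
Read 1: bits[0:10] width=10 -> value=314 (bin 0100111010); offset now 10 = byte 1 bit 2; 22 bits remain
Read 2: bits[10:22] width=12 -> value=3631 (bin 111000101111); offset now 22 = byte 2 bit 6; 10 bits remain
Read 3: bits[22:25] width=3 -> value=0 (bin 000); offset now 25 = byte 3 bit 1; 7 bits remain
Read 4: bits[25:29] width=4 -> value=5 (bin 0101); offset now 29 = byte 3 bit 5; 3 bits remain
Read 5: bits[29:30] width=1 -> value=1 (bin 1); offset now 30 = byte 3 bit 6; 2 bits remain
Read 6: bits[30:31] width=1 -> value=1 (bin 1); offset now 31 = byte 3 bit 7; 1 bits remain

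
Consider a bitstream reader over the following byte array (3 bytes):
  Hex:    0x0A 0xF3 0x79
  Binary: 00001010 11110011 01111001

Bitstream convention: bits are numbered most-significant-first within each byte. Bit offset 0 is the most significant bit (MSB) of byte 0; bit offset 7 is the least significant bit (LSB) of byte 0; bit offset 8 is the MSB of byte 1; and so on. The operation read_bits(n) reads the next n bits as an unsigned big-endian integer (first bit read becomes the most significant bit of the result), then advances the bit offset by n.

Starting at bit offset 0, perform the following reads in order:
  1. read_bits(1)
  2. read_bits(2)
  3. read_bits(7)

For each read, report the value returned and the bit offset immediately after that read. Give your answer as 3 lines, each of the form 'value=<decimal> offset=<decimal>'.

Answer: value=0 offset=1
value=0 offset=3
value=43 offset=10

Derivation:
Read 1: bits[0:1] width=1 -> value=0 (bin 0); offset now 1 = byte 0 bit 1; 23 bits remain
Read 2: bits[1:3] width=2 -> value=0 (bin 00); offset now 3 = byte 0 bit 3; 21 bits remain
Read 3: bits[3:10] width=7 -> value=43 (bin 0101011); offset now 10 = byte 1 bit 2; 14 bits remain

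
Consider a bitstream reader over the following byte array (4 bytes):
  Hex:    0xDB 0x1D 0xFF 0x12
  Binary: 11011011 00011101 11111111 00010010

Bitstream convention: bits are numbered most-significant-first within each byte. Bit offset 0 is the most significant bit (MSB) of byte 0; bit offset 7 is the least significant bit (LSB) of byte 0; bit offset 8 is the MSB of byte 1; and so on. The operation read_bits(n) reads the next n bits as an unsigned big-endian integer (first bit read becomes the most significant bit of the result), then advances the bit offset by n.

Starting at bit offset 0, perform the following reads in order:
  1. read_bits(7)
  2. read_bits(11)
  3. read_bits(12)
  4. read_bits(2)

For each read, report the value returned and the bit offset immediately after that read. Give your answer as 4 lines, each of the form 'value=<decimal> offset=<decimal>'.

Answer: value=109 offset=7
value=1143 offset=18
value=4036 offset=30
value=2 offset=32

Derivation:
Read 1: bits[0:7] width=7 -> value=109 (bin 1101101); offset now 7 = byte 0 bit 7; 25 bits remain
Read 2: bits[7:18] width=11 -> value=1143 (bin 10001110111); offset now 18 = byte 2 bit 2; 14 bits remain
Read 3: bits[18:30] width=12 -> value=4036 (bin 111111000100); offset now 30 = byte 3 bit 6; 2 bits remain
Read 4: bits[30:32] width=2 -> value=2 (bin 10); offset now 32 = byte 4 bit 0; 0 bits remain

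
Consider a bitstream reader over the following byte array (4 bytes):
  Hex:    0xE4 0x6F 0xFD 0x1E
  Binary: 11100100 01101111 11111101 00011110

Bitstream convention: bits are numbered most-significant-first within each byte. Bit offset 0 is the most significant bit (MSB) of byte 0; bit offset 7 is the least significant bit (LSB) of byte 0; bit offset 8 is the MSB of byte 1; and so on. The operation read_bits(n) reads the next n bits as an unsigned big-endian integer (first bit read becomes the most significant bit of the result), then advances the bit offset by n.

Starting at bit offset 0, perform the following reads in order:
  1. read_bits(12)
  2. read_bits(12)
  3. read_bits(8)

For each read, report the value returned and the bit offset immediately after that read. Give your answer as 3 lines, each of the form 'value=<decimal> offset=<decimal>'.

Answer: value=3654 offset=12
value=4093 offset=24
value=30 offset=32

Derivation:
Read 1: bits[0:12] width=12 -> value=3654 (bin 111001000110); offset now 12 = byte 1 bit 4; 20 bits remain
Read 2: bits[12:24] width=12 -> value=4093 (bin 111111111101); offset now 24 = byte 3 bit 0; 8 bits remain
Read 3: bits[24:32] width=8 -> value=30 (bin 00011110); offset now 32 = byte 4 bit 0; 0 bits remain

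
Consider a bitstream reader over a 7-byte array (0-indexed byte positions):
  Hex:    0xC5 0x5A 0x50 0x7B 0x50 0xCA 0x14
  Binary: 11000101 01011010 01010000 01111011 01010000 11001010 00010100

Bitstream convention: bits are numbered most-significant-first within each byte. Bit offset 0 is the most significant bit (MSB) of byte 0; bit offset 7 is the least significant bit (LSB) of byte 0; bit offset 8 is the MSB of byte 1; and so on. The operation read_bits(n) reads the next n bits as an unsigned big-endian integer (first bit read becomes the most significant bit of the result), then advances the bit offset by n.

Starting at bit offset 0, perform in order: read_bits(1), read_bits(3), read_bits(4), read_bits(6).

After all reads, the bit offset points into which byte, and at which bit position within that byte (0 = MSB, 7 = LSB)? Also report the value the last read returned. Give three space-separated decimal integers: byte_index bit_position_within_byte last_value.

Answer: 1 6 22

Derivation:
Read 1: bits[0:1] width=1 -> value=1 (bin 1); offset now 1 = byte 0 bit 1; 55 bits remain
Read 2: bits[1:4] width=3 -> value=4 (bin 100); offset now 4 = byte 0 bit 4; 52 bits remain
Read 3: bits[4:8] width=4 -> value=5 (bin 0101); offset now 8 = byte 1 bit 0; 48 bits remain
Read 4: bits[8:14] width=6 -> value=22 (bin 010110); offset now 14 = byte 1 bit 6; 42 bits remain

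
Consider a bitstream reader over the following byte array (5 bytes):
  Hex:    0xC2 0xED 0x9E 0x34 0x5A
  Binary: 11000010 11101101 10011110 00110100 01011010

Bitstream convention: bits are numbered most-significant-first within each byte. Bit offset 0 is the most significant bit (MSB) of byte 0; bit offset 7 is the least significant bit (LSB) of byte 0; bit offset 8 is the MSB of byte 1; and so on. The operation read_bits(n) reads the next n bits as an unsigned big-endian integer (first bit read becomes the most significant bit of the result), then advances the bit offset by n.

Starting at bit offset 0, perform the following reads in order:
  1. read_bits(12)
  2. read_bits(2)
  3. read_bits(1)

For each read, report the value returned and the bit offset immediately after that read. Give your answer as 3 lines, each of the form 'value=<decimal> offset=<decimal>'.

Answer: value=3118 offset=12
value=3 offset=14
value=0 offset=15

Derivation:
Read 1: bits[0:12] width=12 -> value=3118 (bin 110000101110); offset now 12 = byte 1 bit 4; 28 bits remain
Read 2: bits[12:14] width=2 -> value=3 (bin 11); offset now 14 = byte 1 bit 6; 26 bits remain
Read 3: bits[14:15] width=1 -> value=0 (bin 0); offset now 15 = byte 1 bit 7; 25 bits remain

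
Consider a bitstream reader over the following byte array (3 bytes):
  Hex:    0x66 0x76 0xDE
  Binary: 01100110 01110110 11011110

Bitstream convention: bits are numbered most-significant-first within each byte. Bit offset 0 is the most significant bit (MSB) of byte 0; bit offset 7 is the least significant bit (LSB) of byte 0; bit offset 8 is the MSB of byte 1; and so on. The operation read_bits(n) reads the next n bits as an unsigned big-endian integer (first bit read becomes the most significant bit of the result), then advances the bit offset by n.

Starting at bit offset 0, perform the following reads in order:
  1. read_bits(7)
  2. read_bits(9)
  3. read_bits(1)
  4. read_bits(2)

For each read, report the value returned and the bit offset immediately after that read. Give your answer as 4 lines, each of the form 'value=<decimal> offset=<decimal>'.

Read 1: bits[0:7] width=7 -> value=51 (bin 0110011); offset now 7 = byte 0 bit 7; 17 bits remain
Read 2: bits[7:16] width=9 -> value=118 (bin 001110110); offset now 16 = byte 2 bit 0; 8 bits remain
Read 3: bits[16:17] width=1 -> value=1 (bin 1); offset now 17 = byte 2 bit 1; 7 bits remain
Read 4: bits[17:19] width=2 -> value=2 (bin 10); offset now 19 = byte 2 bit 3; 5 bits remain

Answer: value=51 offset=7
value=118 offset=16
value=1 offset=17
value=2 offset=19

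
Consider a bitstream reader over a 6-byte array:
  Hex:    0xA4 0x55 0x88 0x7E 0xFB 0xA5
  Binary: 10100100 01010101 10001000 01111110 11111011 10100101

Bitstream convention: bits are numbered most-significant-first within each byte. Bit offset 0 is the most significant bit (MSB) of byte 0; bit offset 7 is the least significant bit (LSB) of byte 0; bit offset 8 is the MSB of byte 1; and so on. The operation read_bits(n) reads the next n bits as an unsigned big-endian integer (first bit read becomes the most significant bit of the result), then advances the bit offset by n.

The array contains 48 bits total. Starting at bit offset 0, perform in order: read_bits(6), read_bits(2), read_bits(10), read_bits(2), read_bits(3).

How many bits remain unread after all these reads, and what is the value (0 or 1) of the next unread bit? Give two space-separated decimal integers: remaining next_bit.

Read 1: bits[0:6] width=6 -> value=41 (bin 101001); offset now 6 = byte 0 bit 6; 42 bits remain
Read 2: bits[6:8] width=2 -> value=0 (bin 00); offset now 8 = byte 1 bit 0; 40 bits remain
Read 3: bits[8:18] width=10 -> value=342 (bin 0101010110); offset now 18 = byte 2 bit 2; 30 bits remain
Read 4: bits[18:20] width=2 -> value=0 (bin 00); offset now 20 = byte 2 bit 4; 28 bits remain
Read 5: bits[20:23] width=3 -> value=4 (bin 100); offset now 23 = byte 2 bit 7; 25 bits remain

Answer: 25 0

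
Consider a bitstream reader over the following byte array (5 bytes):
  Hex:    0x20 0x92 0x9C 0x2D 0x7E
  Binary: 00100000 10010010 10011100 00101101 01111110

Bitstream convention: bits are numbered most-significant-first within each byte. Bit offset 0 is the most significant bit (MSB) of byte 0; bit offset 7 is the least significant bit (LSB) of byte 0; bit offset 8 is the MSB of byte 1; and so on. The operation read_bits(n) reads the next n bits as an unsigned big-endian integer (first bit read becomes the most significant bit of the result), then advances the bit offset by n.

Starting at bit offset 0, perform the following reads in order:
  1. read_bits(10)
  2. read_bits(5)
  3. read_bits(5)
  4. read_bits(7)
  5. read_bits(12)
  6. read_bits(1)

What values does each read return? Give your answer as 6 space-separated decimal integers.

Read 1: bits[0:10] width=10 -> value=130 (bin 0010000010); offset now 10 = byte 1 bit 2; 30 bits remain
Read 2: bits[10:15] width=5 -> value=9 (bin 01001); offset now 15 = byte 1 bit 7; 25 bits remain
Read 3: bits[15:20] width=5 -> value=9 (bin 01001); offset now 20 = byte 2 bit 4; 20 bits remain
Read 4: bits[20:27] width=7 -> value=97 (bin 1100001); offset now 27 = byte 3 bit 3; 13 bits remain
Read 5: bits[27:39] width=12 -> value=1727 (bin 011010111111); offset now 39 = byte 4 bit 7; 1 bits remain
Read 6: bits[39:40] width=1 -> value=0 (bin 0); offset now 40 = byte 5 bit 0; 0 bits remain

Answer: 130 9 9 97 1727 0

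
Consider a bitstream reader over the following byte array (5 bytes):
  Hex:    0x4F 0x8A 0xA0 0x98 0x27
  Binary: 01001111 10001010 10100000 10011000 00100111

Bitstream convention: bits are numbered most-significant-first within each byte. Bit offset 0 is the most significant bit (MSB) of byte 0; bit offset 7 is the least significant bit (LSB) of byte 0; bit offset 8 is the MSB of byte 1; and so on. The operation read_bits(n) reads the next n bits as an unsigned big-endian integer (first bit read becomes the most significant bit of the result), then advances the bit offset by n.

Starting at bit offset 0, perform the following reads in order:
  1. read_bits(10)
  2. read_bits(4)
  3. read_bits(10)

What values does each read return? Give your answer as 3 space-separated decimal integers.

Read 1: bits[0:10] width=10 -> value=318 (bin 0100111110); offset now 10 = byte 1 bit 2; 30 bits remain
Read 2: bits[10:14] width=4 -> value=2 (bin 0010); offset now 14 = byte 1 bit 6; 26 bits remain
Read 3: bits[14:24] width=10 -> value=672 (bin 1010100000); offset now 24 = byte 3 bit 0; 16 bits remain

Answer: 318 2 672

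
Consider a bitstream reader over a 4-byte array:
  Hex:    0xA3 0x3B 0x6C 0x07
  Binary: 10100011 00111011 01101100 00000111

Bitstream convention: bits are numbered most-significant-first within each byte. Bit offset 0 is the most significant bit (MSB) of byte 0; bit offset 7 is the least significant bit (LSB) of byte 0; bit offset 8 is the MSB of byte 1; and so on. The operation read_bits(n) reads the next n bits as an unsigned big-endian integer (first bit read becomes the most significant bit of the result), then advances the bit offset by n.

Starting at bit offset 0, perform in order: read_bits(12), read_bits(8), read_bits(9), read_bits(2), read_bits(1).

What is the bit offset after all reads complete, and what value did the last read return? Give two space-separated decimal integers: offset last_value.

Answer: 32 1

Derivation:
Read 1: bits[0:12] width=12 -> value=2611 (bin 101000110011); offset now 12 = byte 1 bit 4; 20 bits remain
Read 2: bits[12:20] width=8 -> value=182 (bin 10110110); offset now 20 = byte 2 bit 4; 12 bits remain
Read 3: bits[20:29] width=9 -> value=384 (bin 110000000); offset now 29 = byte 3 bit 5; 3 bits remain
Read 4: bits[29:31] width=2 -> value=3 (bin 11); offset now 31 = byte 3 bit 7; 1 bits remain
Read 5: bits[31:32] width=1 -> value=1 (bin 1); offset now 32 = byte 4 bit 0; 0 bits remain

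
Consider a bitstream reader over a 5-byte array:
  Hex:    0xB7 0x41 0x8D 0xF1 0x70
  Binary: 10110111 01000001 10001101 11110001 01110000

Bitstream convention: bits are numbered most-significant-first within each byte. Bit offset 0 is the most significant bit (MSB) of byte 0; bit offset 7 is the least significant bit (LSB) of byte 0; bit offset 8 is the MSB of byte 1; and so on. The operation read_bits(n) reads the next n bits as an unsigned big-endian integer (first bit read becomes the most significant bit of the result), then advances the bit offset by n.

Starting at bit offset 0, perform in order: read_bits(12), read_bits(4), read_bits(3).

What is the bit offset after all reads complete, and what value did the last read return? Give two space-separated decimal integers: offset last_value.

Answer: 19 4

Derivation:
Read 1: bits[0:12] width=12 -> value=2932 (bin 101101110100); offset now 12 = byte 1 bit 4; 28 bits remain
Read 2: bits[12:16] width=4 -> value=1 (bin 0001); offset now 16 = byte 2 bit 0; 24 bits remain
Read 3: bits[16:19] width=3 -> value=4 (bin 100); offset now 19 = byte 2 bit 3; 21 bits remain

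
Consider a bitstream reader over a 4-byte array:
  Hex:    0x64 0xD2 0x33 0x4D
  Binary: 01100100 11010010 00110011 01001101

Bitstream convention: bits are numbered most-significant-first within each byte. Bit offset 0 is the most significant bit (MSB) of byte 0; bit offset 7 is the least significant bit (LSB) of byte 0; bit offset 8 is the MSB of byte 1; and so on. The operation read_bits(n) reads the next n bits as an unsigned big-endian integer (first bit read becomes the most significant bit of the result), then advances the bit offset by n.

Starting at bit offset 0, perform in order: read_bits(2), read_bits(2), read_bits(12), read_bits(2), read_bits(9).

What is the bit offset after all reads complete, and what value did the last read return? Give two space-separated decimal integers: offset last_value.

Read 1: bits[0:2] width=2 -> value=1 (bin 01); offset now 2 = byte 0 bit 2; 30 bits remain
Read 2: bits[2:4] width=2 -> value=2 (bin 10); offset now 4 = byte 0 bit 4; 28 bits remain
Read 3: bits[4:16] width=12 -> value=1234 (bin 010011010010); offset now 16 = byte 2 bit 0; 16 bits remain
Read 4: bits[16:18] width=2 -> value=0 (bin 00); offset now 18 = byte 2 bit 2; 14 bits remain
Read 5: bits[18:27] width=9 -> value=410 (bin 110011010); offset now 27 = byte 3 bit 3; 5 bits remain

Answer: 27 410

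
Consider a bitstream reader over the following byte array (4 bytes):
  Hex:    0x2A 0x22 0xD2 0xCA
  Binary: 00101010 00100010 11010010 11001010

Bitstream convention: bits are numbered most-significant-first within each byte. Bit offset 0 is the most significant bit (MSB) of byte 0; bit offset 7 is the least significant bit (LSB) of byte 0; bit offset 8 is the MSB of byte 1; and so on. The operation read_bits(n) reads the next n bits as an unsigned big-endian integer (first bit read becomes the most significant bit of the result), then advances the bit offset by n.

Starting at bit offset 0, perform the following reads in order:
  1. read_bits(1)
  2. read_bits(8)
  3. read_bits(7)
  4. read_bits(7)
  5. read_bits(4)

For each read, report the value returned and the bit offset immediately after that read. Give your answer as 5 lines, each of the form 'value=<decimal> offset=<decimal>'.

Read 1: bits[0:1] width=1 -> value=0 (bin 0); offset now 1 = byte 0 bit 1; 31 bits remain
Read 2: bits[1:9] width=8 -> value=84 (bin 01010100); offset now 9 = byte 1 bit 1; 23 bits remain
Read 3: bits[9:16] width=7 -> value=34 (bin 0100010); offset now 16 = byte 2 bit 0; 16 bits remain
Read 4: bits[16:23] width=7 -> value=105 (bin 1101001); offset now 23 = byte 2 bit 7; 9 bits remain
Read 5: bits[23:27] width=4 -> value=6 (bin 0110); offset now 27 = byte 3 bit 3; 5 bits remain

Answer: value=0 offset=1
value=84 offset=9
value=34 offset=16
value=105 offset=23
value=6 offset=27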